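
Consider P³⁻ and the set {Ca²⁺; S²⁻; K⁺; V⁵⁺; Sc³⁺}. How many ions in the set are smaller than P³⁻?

5

Each ion has 18 electrons. The ranking follows nuclear charge in reverse — greater Z gives a smaller radius. V⁵⁺ (Z=23), Sc³⁺ (Z=21), Ca²⁺ (Z=20), K⁺ (Z=19), S²⁻ (Z=16), P³⁻ (Z=15).
Placing each against P³⁻: smaller — V⁵⁺, Sc³⁺, Ca²⁺, K⁺, S²⁻; larger — none. Count: 5.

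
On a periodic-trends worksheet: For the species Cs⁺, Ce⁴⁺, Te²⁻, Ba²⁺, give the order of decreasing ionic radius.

Te²⁻ > Cs⁺ > Ba²⁺ > Ce⁴⁺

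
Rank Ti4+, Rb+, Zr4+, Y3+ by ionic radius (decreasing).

Rb+ > Y3+ > Zr4+ > Ti4+

Ti4+ (Z=22, 18 e⁻), Zr4+ (Z=40, 36 e⁻), Y3+ (Z=39, 36 e⁻), Rb+ (Z=37, 36 e⁻). Ti4+ < Zr4+ (same group, period 4 vs 5); Zr4+ < Y3+ (both 36 e⁻, Z=40>39); Y3+ < Rb+ (isoelectronic, higher Z=39 is smaller).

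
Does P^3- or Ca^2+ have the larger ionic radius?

All of these have 18 electrons (isoelectronic). With the same electron cloud, the ion with the most protons pulls it in tightest. Nuclear charges: Ca^2+ (Z=20), P^3- (Z=15). Highest Z is smallest.

P^3-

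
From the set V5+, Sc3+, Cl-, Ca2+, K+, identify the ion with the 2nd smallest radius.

Isoelectronic series (18 e⁻ each). Size is set by nuclear charge: more protons means a smaller ion. V5+ (Z=23), Sc3+ (Z=21), Ca2+ (Z=20), K+ (Z=19), Cl- (Z=17).
Full ascending order: V5+ < Sc3+ < Ca2+ < K+ < Cl-. Counting from the smallest, position 2 is Sc3+.

Sc3+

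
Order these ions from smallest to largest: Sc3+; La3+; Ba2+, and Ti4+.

Ti4+ < Sc3+ < La3+ < Ba2+

First list Z and electron count for each: Ti4+ (Z=22, 18 e⁻), Sc3+ (Z=21, 18 e⁻), La3+ (Z=57, 54 e⁻), Ba2+ (Z=56, 54 e⁻). Ti4+ < Sc3+ (both 18 e⁻, Z=22>21); Sc3+ < La3+ (same group, 2 shells fewer); La3+ < Ba2+ (isoelectronic, higher Z=57 is smaller).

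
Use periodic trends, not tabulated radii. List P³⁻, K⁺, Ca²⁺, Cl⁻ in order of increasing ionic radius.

Ca²⁺ < K⁺ < Cl⁻ < P³⁻

All of these have 18 electrons (isoelectronic). With the same electron cloud, the ion with the most protons pulls it in tightest. Nuclear charges: Ca²⁺ (Z=20), K⁺ (Z=19), Cl⁻ (Z=17), P³⁻ (Z=15). Highest Z is smallest.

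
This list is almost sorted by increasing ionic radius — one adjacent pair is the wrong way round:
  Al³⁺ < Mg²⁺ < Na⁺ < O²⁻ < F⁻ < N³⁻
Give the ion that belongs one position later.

Scanning neighbour by neighbour, only O²⁻/F⁻ violates a trend: they are isoelectronic (10 e⁻) and F has more protons than O (9 vs 8), making F⁻ smaller. That makes O²⁻ the one sitting a position early relative to where it belongs.

O²⁻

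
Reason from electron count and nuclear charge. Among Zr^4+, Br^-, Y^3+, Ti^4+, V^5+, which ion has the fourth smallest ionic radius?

Y^3+

Tabulating Z and e⁻: V^5+: 18 e⁻, Z=23, Ti^4+: 18 e⁻, Z=22, Zr^4+: 36 e⁻, Z=40, Y^3+: 36 e⁻, Z=39, Br^-: 36 e⁻, Z=35. V^5+ < Ti^4+ (both 18 e⁻, Z=23>22); Ti^4+ < Zr^4+ (same group, period 4 vs 5); Zr^4+ < Y^3+ (both 36 e⁻, Z=40>39); Y^3+ < Br^- (isoelectronic, higher Z=39 is smaller).
Full ascending order: V^5+ < Ti^4+ < Zr^4+ < Y^3+ < Br^-. Counting from the smallest, position 4 is Y^3+.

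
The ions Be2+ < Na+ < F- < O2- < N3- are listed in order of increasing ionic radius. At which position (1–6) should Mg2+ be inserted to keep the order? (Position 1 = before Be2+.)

2

Electron counts and nuclear charges: Be2+: 2 e⁻, Z=4, Mg2+: 10 e⁻, Z=12, Na+: 10 e⁻, Z=11, F-: 10 e⁻, Z=9, O2-: 10 e⁻, Z=8, N3-: 10 e⁻, Z=7. Be2+ < Mg2+ (same group, period 2 vs 3); Mg2+ < Na+ (both 10 e⁻, Z=12>11); Na+ < F- (isoelectronic, higher Z=11 is smaller); F- < O2- (isoelectronic, higher Z=9 is smaller); O2- < N3- (isoelectronic, higher Z=8 is smaller).
Putting Mg2+ in gives Be2+ < Mg2+ < Na+ < F- < O2- < N3-; it lands at slot 2.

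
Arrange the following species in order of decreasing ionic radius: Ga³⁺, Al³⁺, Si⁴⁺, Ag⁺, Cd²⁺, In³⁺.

Si⁴⁺: 10 e⁻, Z=14, Al³⁺: 10 e⁻, Z=13, Ga³⁺: 28 e⁻, Z=31, In³⁺: 46 e⁻, Z=49, Cd²⁺: 46 e⁻, Z=48, Ag⁺: 46 e⁻, Z=47. Si⁴⁺ < Al³⁺ (isoelectronic, higher Z=14 is smaller); Al³⁺ < Ga³⁺ (same group, period 3 vs 4); Ga³⁺ < In³⁺ (same group, 1 shell fewer); In³⁺ < Cd²⁺ (isoelectronic, higher Z=49 is smaller); Cd²⁺ < Ag⁺ (isoelectronic, higher Z=48 is smaller).

Ag⁺ > Cd²⁺ > In³⁺ > Ga³⁺ > Al³⁺ > Si⁴⁺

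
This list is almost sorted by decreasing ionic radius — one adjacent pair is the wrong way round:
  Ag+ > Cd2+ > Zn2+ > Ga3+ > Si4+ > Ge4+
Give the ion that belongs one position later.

Scanning neighbour by neighbour, only Si4+/Ge4+ violates a trend: same group and charge — period 3 sits above period 4, so Si4+ is smaller. That makes Si4+ the one sitting a position early relative to where it belongs.

Si4+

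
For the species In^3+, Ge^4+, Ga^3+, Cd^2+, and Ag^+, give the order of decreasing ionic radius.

Ag^+ > Cd^2+ > In^3+ > Ga^3+ > Ge^4+

Electron counts and nuclear charges: Ge^4+ (Z=32, 28 e⁻), Ga^3+ (Z=31, 28 e⁻), In^3+ (Z=49, 46 e⁻), Cd^2+ (Z=48, 46 e⁻), Ag^+ (Z=47, 46 e⁻). Ge^4+ < Ga^3+ (isoelectronic, higher Z=32 is smaller); Ga^3+ < In^3+ (same group, 1 shell fewer); In^3+ < Cd^2+ (isoelectronic, higher Z=49 is smaller); Cd^2+ < Ag^+ (both 46 e⁻, Z=48>47).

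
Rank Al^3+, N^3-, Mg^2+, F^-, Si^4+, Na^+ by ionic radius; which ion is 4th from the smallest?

Isoelectronic series (10 e⁻ each). Size is set by nuclear charge: more protons means a smaller ion. Si^4+ (Z=14), Al^3+ (Z=13), Mg^2+ (Z=12), Na^+ (Z=11), F^- (Z=9), N^3- (Z=7).
So the order is Si^4+ < Al^3+ < Mg^2+ < Na^+ < F^- < N^3-; the 4th-smallest ion is Na^+.

Na^+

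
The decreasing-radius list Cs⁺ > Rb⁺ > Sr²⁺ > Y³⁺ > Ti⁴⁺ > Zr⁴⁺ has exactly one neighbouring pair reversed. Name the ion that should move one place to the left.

Scanning neighbour by neighbour, only Ti⁴⁺/Zr⁴⁺ violates a trend: same group and charge — period 4 sits above period 5, so Ti⁴⁺ is smaller. That makes Zr⁴⁺ the one sitting a position late relative to where it belongs.

Zr⁴⁺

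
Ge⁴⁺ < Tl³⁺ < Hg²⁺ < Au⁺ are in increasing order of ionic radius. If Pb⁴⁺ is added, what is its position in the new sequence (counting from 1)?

2

First list Z and electron count for each: Ge⁴⁺: 28 e⁻, Z=32, Pb⁴⁺: 78 e⁻, Z=82, Tl³⁺: 78 e⁻, Z=81, Hg²⁺: 78 e⁻, Z=80, Au⁺: 78 e⁻, Z=79. Ge⁴⁺ < Pb⁴⁺ (same group, period 4 vs 6); Pb⁴⁺ < Tl³⁺ (both 78 e⁻, Z=82>81); Tl³⁺ < Hg²⁺ (both 78 e⁻, Z=81>80); Hg²⁺ < Au⁺ (isoelectronic, higher Z=80 is smaller).
Putting Pb⁴⁺ in gives Ge⁴⁺ < Pb⁴⁺ < Tl³⁺ < Hg²⁺ < Au⁺; it lands at slot 2.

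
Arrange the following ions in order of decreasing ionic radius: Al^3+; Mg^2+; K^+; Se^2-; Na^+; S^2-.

Se^2- > S^2- > K^+ > Na^+ > Mg^2+ > Al^3+

Al^3+ has 10 e⁻ (Z=13), Mg^2+ has 10 e⁻ (Z=12), Na^+ has 10 e⁻ (Z=11), K^+ has 18 e⁻ (Z=19), S^2- has 18 e⁻ (Z=16), Se^2- has 36 e⁻ (Z=34). Al^3+ < Mg^2+ (isoelectronic, higher Z=13 is smaller); Mg^2+ < Na^+ (isoelectronic, higher Z=12 is smaller); Na^+ < K^+ (same group, 1 shell fewer); K^+ < S^2- (both 18 e⁻, Z=19>16); S^2- < Se^2- (same group, 1 shell fewer).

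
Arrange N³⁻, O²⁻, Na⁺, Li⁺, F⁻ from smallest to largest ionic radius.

Li⁺ < Na⁺ < F⁻ < O²⁻ < N³⁻

Tabulating Z and e⁻: Li⁺: 2 e⁻, Z=3, Na⁺: 10 e⁻, Z=11, F⁻: 10 e⁻, Z=9, O²⁻: 10 e⁻, Z=8, N³⁻: 10 e⁻, Z=7. Li⁺ < Na⁺ (same group, period 2 vs 3); Na⁺ < F⁻ (both 10 e⁻, Z=11>9); F⁻ < O²⁻ (both 10 e⁻, Z=9>8); O²⁻ < N³⁻ (both 10 e⁻, Z=8>7).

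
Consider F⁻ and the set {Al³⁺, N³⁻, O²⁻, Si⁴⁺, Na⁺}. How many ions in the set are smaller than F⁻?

3

These species are isoelectronic with 10 electrons. The only difference is the number of protons: Si⁴⁺ (Z=14), Al³⁺ (Z=13), Na⁺ (Z=11), F⁻ (Z=9), O²⁻ (Z=8), N³⁻ (Z=7). The strongest nuclear pull (Si⁴⁺) gives the smallest ion.
Placing each against F⁻: smaller — Si⁴⁺, Al³⁺, Na⁺; larger — O²⁻, N³⁻. Count: 3.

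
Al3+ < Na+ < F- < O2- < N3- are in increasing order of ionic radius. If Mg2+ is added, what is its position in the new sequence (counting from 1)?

These species are isoelectronic with 10 electrons. The only difference is the number of protons: Al3+ (Z=13), Mg2+ (Z=12), Na+ (Z=11), F- (Z=9), O2- (Z=8), N3- (Z=7). The strongest nuclear pull (Al3+) gives the smallest ion.
Putting Mg2+ in gives Al3+ < Mg2+ < Na+ < F- < O2- < N3-; it lands at slot 2.

2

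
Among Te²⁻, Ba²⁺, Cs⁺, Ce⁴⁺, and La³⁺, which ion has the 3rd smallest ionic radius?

Ba²⁺

These species are isoelectronic with 54 electrons. The only difference is the number of protons: Ce⁴⁺ (Z=58), La³⁺ (Z=57), Ba²⁺ (Z=56), Cs⁺ (Z=55), Te²⁻ (Z=52). The strongest nuclear pull (Ce⁴⁺) gives the smallest ion.
So the order is Ce⁴⁺ < La³⁺ < Ba²⁺ < Cs⁺ < Te²⁻; the 3rd-smallest ion is Ba²⁺.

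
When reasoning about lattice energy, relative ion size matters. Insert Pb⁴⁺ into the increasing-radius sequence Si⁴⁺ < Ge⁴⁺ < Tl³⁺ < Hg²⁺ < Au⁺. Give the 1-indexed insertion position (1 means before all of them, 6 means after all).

First list Z and electron count for each: Si⁴⁺: 10 e⁻, Z=14, Ge⁴⁺: 28 e⁻, Z=32, Pb⁴⁺: 78 e⁻, Z=82, Tl³⁺: 78 e⁻, Z=81, Hg²⁺: 78 e⁻, Z=80, Au⁺: 78 e⁻, Z=79. Si⁴⁺ < Ge⁴⁺ (same group, 1 shell fewer); Ge⁴⁺ < Pb⁴⁺ (same group, period 4 vs 6); Pb⁴⁺ < Tl³⁺ (isoelectronic, higher Z=82 is smaller); Tl³⁺ < Hg²⁺ (both 78 e⁻, Z=81>80); Hg²⁺ < Au⁺ (isoelectronic, higher Z=80 is smaller).
With Pb⁴⁺ included the full order is Si⁴⁺ < Ge⁴⁺ < Pb⁴⁺ < Tl³⁺ < Hg²⁺ < Au⁺, so it takes position 3.

3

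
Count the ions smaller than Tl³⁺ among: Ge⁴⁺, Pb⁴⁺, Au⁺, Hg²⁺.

Work out protons and electrons: Ge⁴⁺ has 28 e⁻ (Z=32), Pb⁴⁺ has 78 e⁻ (Z=82), Tl³⁺ has 78 e⁻ (Z=81), Hg²⁺ has 78 e⁻ (Z=80), Au⁺ has 78 e⁻ (Z=79). Ge⁴⁺ < Pb⁴⁺ (same group, period 4 vs 6); Pb⁴⁺ < Tl³⁺ (both 78 e⁻, Z=82>81); Tl³⁺ < Hg²⁺ (isoelectronic, higher Z=81 is smaller); Hg²⁺ < Au⁺ (both 78 e⁻, Z=80>79).
Ordering all of them (including Tl³⁺) by radius gives Ge⁴⁺ < Pb⁴⁺ < Tl³⁺ < Hg²⁺ < Au⁺. Count: 2.

2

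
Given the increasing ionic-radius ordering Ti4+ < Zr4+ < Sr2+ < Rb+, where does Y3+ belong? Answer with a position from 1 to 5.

3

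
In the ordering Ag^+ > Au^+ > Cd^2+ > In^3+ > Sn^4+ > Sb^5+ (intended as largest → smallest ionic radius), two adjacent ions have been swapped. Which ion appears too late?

Au^+

Scanning neighbour by neighbour, only Ag^+/Au^+ violates a trend: Ag^+ and Au^+ are in one column with the same charge; the lighter period-5 ion has one fewer shell and is smaller. That makes Au^+ the one sitting a position late relative to where it belongs.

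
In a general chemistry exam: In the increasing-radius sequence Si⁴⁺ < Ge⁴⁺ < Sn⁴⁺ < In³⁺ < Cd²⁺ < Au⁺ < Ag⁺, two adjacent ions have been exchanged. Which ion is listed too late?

Ag⁺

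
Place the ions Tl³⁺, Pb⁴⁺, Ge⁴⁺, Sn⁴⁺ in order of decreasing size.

Tl³⁺ > Pb⁴⁺ > Sn⁴⁺ > Ge⁴⁺

First list Z and electron count for each: Ge⁴⁺: 28 e⁻, Z=32, Sn⁴⁺: 46 e⁻, Z=50, Pb⁴⁺: 78 e⁻, Z=82, Tl³⁺: 78 e⁻, Z=81. Ge⁴⁺ < Sn⁴⁺ (same group, 1 shell fewer); Sn⁴⁺ < Pb⁴⁺ (same group, period 5 vs 6); Pb⁴⁺ < Tl³⁺ (isoelectronic, higher Z=82 is smaller).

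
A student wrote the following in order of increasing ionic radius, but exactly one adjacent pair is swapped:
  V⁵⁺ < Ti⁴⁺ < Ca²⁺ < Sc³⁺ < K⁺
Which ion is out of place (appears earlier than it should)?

Ca²⁺

Check each adjacent pair. Ca²⁺ and Sc³⁺ are reversed: they are isoelectronic (18 e⁻) and Sc has more protons than Ca (21 vs 20), making Sc³⁺ smaller. No other neighbouring pair contradicts the periodic trends, so Ca²⁺ is the ion listed too early.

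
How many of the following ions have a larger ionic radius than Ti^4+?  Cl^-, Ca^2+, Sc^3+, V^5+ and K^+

4

All of these have 18 electrons (isoelectronic). With the same electron cloud, the ion with the most protons pulls it in tightest. Nuclear charges: V^5+ (Z=23), Ti^4+ (Z=22), Sc^3+ (Z=21), Ca^2+ (Z=20), K^+ (Z=19), Cl^- (Z=17). Highest Z is smallest.
Placing each against Ti^4+: smaller — V^5+; larger — Sc^3+, Ca^2+, K^+, Cl^-. That's 4.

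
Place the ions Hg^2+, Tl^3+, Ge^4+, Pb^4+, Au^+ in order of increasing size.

Electron counts and nuclear charges: Ge^4+: 28 e⁻, Z=32, Pb^4+: 78 e⁻, Z=82, Tl^3+: 78 e⁻, Z=81, Hg^2+: 78 e⁻, Z=80, Au^+: 78 e⁻, Z=79. Ge^4+ < Pb^4+ (same group, period 4 vs 6); Pb^4+ < Tl^3+ (both 78 e⁻, Z=82>81); Tl^3+ < Hg^2+ (isoelectronic, higher Z=81 is smaller); Hg^2+ < Au^+ (isoelectronic, higher Z=80 is smaller).

Ge^4+ < Pb^4+ < Tl^3+ < Hg^2+ < Au^+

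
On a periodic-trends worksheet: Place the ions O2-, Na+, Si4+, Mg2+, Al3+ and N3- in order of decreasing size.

N3- > O2- > Na+ > Mg2+ > Al3+ > Si4+

Each ion has 10 electrons. The ranking follows nuclear charge in reverse — greater Z gives a smaller radius. Si4+ (Z=14), Al3+ (Z=13), Mg2+ (Z=12), Na+ (Z=11), O2- (Z=8), N3- (Z=7).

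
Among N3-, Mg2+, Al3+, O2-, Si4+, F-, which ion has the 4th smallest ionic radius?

F-

All of these have 10 electrons (isoelectronic). With the same electron cloud, the ion with the most protons pulls it in tightest. Nuclear charges: Si4+ (Z=14), Al3+ (Z=13), Mg2+ (Z=12), F- (Z=9), O2- (Z=8), N3- (Z=7). Highest Z is smallest.
So the order is Si4+ < Al3+ < Mg2+ < F- < O2- < N3-; the 4th-smallest ion is F-.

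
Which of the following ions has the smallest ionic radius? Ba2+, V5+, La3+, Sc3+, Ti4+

Tabulating Z and e⁻: V5+ (Z=23, 18 e⁻), Ti4+ (Z=22, 18 e⁻), Sc3+ (Z=21, 18 e⁻), La3+ (Z=57, 54 e⁻), Ba2+ (Z=56, 54 e⁻). V5+ < Ti4+ (both 18 e⁻, Z=23>22); Ti4+ < Sc3+ (both 18 e⁻, Z=22>21); Sc3+ < La3+ (same group, period 4 vs 6); La3+ < Ba2+ (isoelectronic, higher Z=57 is smaller).

V5+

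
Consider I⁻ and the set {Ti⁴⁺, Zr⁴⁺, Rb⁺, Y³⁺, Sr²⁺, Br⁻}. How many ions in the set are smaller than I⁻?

Ti⁴⁺: 18 e⁻, Z=22, Zr⁴⁺: 36 e⁻, Z=40, Y³⁺: 36 e⁻, Z=39, Sr²⁺: 36 e⁻, Z=38, Rb⁺: 36 e⁻, Z=37, Br⁻: 36 e⁻, Z=35, I⁻: 54 e⁻, Z=53. Ti⁴⁺ < Zr⁴⁺ (same group, period 4 vs 5); Zr⁴⁺ < Y³⁺ (both 36 e⁻, Z=40>39); Y³⁺ < Sr²⁺ (isoelectronic, higher Z=39 is smaller); Sr²⁺ < Rb⁺ (both 36 e⁻, Z=38>37); Rb⁺ < Br⁻ (both 36 e⁻, Z=37>35); Br⁻ < I⁻ (same group, 1 shell fewer).
Placing each against I⁻: smaller — Ti⁴⁺, Zr⁴⁺, Y³⁺, Sr²⁺, Rb⁺, Br⁻; larger — none. So 6 are smaller.

6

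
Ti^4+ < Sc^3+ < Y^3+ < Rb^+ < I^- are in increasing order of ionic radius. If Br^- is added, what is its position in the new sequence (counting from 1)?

5

Work out protons and electrons: Ti^4+ (Z=22, 18 e⁻), Sc^3+ (Z=21, 18 e⁻), Y^3+ (Z=39, 36 e⁻), Rb^+ (Z=37, 36 e⁻), Br^- (Z=35, 36 e⁻), I^- (Z=53, 54 e⁻). Ti^4+ < Sc^3+ (both 18 e⁻, Z=22>21); Sc^3+ < Y^3+ (same group, 1 shell fewer); Y^3+ < Rb^+ (both 36 e⁻, Z=39>37); Rb^+ < Br^- (isoelectronic, higher Z=37 is smaller); Br^- < I^- (same group, period 4 vs 5).
Merged order: Ti^4+ < Sc^3+ < Y^3+ < Rb^+ < Br^- < I^- — Br^- is number 5.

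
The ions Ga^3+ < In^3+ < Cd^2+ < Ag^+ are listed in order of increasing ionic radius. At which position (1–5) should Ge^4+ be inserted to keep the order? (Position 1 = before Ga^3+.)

1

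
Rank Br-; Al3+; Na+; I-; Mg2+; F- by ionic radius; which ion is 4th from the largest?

Na+

Work out protons and electrons: Al3+ (Z=13, 10 e⁻), Mg2+ (Z=12, 10 e⁻), Na+ (Z=11, 10 e⁻), F- (Z=9, 10 e⁻), Br- (Z=35, 36 e⁻), I- (Z=53, 54 e⁻). Al3+ < Mg2+ (isoelectronic, higher Z=13 is smaller); Mg2+ < Na+ (both 10 e⁻, Z=12>11); Na+ < F- (both 10 e⁻, Z=11>9); F- < Br- (same group, period 2 vs 4); Br- < I- (same group, 1 shell fewer).
Full ascending order: Al3+ < Mg2+ < Na+ < F- < Br- < I-. Counting from the largest, position 4 is Na+.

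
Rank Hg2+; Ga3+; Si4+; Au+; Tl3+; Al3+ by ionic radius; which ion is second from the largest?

Hg2+

Tabulating Z and e⁻: Si4+ has 10 e⁻ (Z=14), Al3+ has 10 e⁻ (Z=13), Ga3+ has 28 e⁻ (Z=31), Tl3+ has 78 e⁻ (Z=81), Hg2+ has 78 e⁻ (Z=80), Au+ has 78 e⁻ (Z=79). Si4+ < Al3+ (isoelectronic, higher Z=14 is smaller); Al3+ < Ga3+ (same group, 1 shell fewer); Ga3+ < Tl3+ (same group, period 4 vs 6); Tl3+ < Hg2+ (isoelectronic, higher Z=81 is smaller); Hg2+ < Au+ (isoelectronic, higher Z=80 is smaller).
Full ascending order: Si4+ < Al3+ < Ga3+ < Tl3+ < Hg2+ < Au+. Counting from the largest, position 2 is Hg2+.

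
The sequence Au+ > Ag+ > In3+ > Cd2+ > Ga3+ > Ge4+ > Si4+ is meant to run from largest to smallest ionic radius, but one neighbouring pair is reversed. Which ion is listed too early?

In3+

The pair In3+, Cd2+ is the wrong way round — In3+ and Cd2+ share 46 electrons; the higher nuclear charge on In (Z=49) contracts it more, so In3+ < Cd2+. All other adjacent pairs agree with periodic trends, so In3+ is the misplaced ion.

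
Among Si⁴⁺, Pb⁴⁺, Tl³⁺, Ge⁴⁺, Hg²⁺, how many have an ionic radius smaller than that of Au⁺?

Work out protons and electrons: Si⁴⁺ has 10 e⁻ (Z=14), Ge⁴⁺ has 28 e⁻ (Z=32), Pb⁴⁺ has 78 e⁻ (Z=82), Tl³⁺ has 78 e⁻ (Z=81), Hg²⁺ has 78 e⁻ (Z=80), Au⁺ has 78 e⁻ (Z=79). Si⁴⁺ < Ge⁴⁺ (same group, 1 shell fewer); Ge⁴⁺ < Pb⁴⁺ (same group, 2 shells fewer); Pb⁴⁺ < Tl³⁺ (isoelectronic, higher Z=82 is smaller); Tl³⁺ < Hg²⁺ (isoelectronic, higher Z=81 is smaller); Hg²⁺ < Au⁺ (isoelectronic, higher Z=80 is smaller).
Placing each against Au⁺: smaller — Si⁴⁺, Ge⁴⁺, Pb⁴⁺, Tl³⁺, Hg²⁺; larger — none. That's 5.

5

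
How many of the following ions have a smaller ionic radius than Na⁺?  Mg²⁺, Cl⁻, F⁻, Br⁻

Electron counts and nuclear charges: Mg²⁺ has 10 e⁻ (Z=12), Na⁺ has 10 e⁻ (Z=11), F⁻ has 10 e⁻ (Z=9), Cl⁻ has 18 e⁻ (Z=17), Br⁻ has 36 e⁻ (Z=35). Mg²⁺ < Na⁺ (both 10 e⁻, Z=12>11); Na⁺ < F⁻ (isoelectronic, higher Z=11 is smaller); F⁻ < Cl⁻ (same group, period 2 vs 3); Cl⁻ < Br⁻ (same group, 1 shell fewer).
Placing each against Na⁺: smaller — Mg²⁺; larger — F⁻, Cl⁻, Br⁻. Count: 1.

1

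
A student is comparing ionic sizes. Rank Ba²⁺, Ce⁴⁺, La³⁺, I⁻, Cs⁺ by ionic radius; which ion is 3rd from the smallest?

Ba²⁺

Isoelectronic series (54 e⁻ each). Size is set by nuclear charge: more protons means a smaller ion. Ce⁴⁺ (Z=58), La³⁺ (Z=57), Ba²⁺ (Z=56), Cs⁺ (Z=55), I⁻ (Z=53).
Full ascending order: Ce⁴⁺ < La³⁺ < Ba²⁺ < Cs⁺ < I⁻. Counting from the smallest, position 3 is Ba²⁺.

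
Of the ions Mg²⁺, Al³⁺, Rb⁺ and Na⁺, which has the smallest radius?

Al³⁺: 10 e⁻, Z=13, Mg²⁺: 10 e⁻, Z=12, Na⁺: 10 e⁻, Z=11, Rb⁺: 36 e⁻, Z=37. Al³⁺ < Mg²⁺ (isoelectronic, higher Z=13 is smaller); Mg²⁺ < Na⁺ (both 10 e⁻, Z=12>11); Na⁺ < Rb⁺ (same group, 2 shells fewer).

Al³⁺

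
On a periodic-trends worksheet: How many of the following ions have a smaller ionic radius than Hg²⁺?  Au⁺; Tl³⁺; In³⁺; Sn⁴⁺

3

Electron counts and nuclear charges: Sn⁴⁺ (Z=50, 46 e⁻), In³⁺ (Z=49, 46 e⁻), Tl³⁺ (Z=81, 78 e⁻), Hg²⁺ (Z=80, 78 e⁻), Au⁺ (Z=79, 78 e⁻). Sn⁴⁺ < In³⁺ (both 46 e⁻, Z=50>49); In³⁺ < Tl³⁺ (same group, period 5 vs 6); Tl³⁺ < Hg²⁺ (both 78 e⁻, Z=81>80); Hg²⁺ < Au⁺ (isoelectronic, higher Z=80 is smaller).
Ordering all of them (including Hg²⁺) by radius gives Sn⁴⁺ < In³⁺ < Tl³⁺ < Hg²⁺ < Au⁺. That's 3.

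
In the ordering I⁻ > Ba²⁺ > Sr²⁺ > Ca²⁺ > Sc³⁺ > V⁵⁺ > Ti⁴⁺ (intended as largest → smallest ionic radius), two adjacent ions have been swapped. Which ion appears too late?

Ti⁴⁺

The pair V⁵⁺, Ti⁴⁺ is the wrong way round — both have 18 electrons but Z(V)=23 > Z(Ti)=22, so V⁵⁺ should be the smaller of the two. All other adjacent pairs agree with periodic trends, so Ti⁴⁺ is the misplaced ion.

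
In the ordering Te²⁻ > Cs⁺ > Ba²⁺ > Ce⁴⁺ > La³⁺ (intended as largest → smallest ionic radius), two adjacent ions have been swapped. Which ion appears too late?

Compare adjacent ions: they are isoelectronic (54 e⁻) and Ce has more protons than La (58 vs 57), making Ce⁴⁺ smaller — yet in this decreasing list Ce⁴⁺ sits before La³⁺. Nothing else is reversed, so La³⁺ should move one place to the left.

La³⁺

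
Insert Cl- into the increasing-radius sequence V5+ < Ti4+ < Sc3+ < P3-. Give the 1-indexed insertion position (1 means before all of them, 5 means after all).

These species are isoelectronic with 18 electrons. The only difference is the number of protons: V5+ (Z=23), Ti4+ (Z=22), Sc3+ (Z=21), Cl- (Z=17), P3- (Z=15). The strongest nuclear pull (V5+) gives the smallest ion.
With Cl- included the full order is V5+ < Ti4+ < Sc3+ < Cl- < P3-, so it takes position 4.

4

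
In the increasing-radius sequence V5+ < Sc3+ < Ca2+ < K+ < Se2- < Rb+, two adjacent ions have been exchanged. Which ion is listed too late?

Check each adjacent pair. Se2- and Rb+ are reversed: both have 36 electrons but Z(Rb)=37 > Z(Se)=34, so Rb+ should be the smaller of the two. No other neighbouring pair contradicts the periodic trends, so Rb+ is the ion listed too late.

Rb+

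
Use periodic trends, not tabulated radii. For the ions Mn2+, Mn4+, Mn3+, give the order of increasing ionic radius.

For a single element, ionic radius drops as positive charge rises — Mn4+ < Mn2+.

Mn4+ < Mn3+ < Mn2+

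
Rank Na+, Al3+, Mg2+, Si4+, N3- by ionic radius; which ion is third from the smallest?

Mg2+

Each ion has 10 electrons. The ranking follows nuclear charge in reverse — greater Z gives a smaller radius. Si4+ (Z=14), Al3+ (Z=13), Mg2+ (Z=12), Na+ (Z=11), N3- (Z=7).
Full ascending order: Si4+ < Al3+ < Mg2+ < Na+ < N3-. Counting from the smallest, position 3 is Mg2+.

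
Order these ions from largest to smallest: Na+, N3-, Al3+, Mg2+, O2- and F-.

N3- > O2- > F- > Na+ > Mg2+ > Al3+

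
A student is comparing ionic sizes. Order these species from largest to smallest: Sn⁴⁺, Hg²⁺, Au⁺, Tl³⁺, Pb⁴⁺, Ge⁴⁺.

Au⁺ > Hg²⁺ > Tl³⁺ > Pb⁴⁺ > Sn⁴⁺ > Ge⁴⁺

Electron counts and nuclear charges: Ge⁴⁺: 28 e⁻, Z=32, Sn⁴⁺: 46 e⁻, Z=50, Pb⁴⁺: 78 e⁻, Z=82, Tl³⁺: 78 e⁻, Z=81, Hg²⁺: 78 e⁻, Z=80, Au⁺: 78 e⁻, Z=79. Ge⁴⁺ < Sn⁴⁺ (same group, 1 shell fewer); Sn⁴⁺ < Pb⁴⁺ (same group, period 5 vs 6); Pb⁴⁺ < Tl³⁺ (isoelectronic, higher Z=82 is smaller); Tl³⁺ < Hg²⁺ (both 78 e⁻, Z=81>80); Hg²⁺ < Au⁺ (isoelectronic, higher Z=80 is smaller).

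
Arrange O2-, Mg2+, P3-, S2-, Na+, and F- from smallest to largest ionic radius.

Mg2+ < Na+ < F- < O2- < S2- < P3-

Mg2+: 10 e⁻, Z=12, Na+: 10 e⁻, Z=11, F-: 10 e⁻, Z=9, O2-: 10 e⁻, Z=8, S2-: 18 e⁻, Z=16, P3-: 18 e⁻, Z=15. Mg2+ < Na+ (both 10 e⁻, Z=12>11); Na+ < F- (both 10 e⁻, Z=11>9); F- < O2- (isoelectronic, higher Z=9 is smaller); O2- < S2- (same group, period 2 vs 3); S2- < P3- (both 18 e⁻, Z=16>15).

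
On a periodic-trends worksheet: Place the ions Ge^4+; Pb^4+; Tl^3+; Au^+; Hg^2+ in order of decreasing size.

Au^+ > Hg^2+ > Tl^3+ > Pb^4+ > Ge^4+

Ge^4+ (Z=32, 28 e⁻), Pb^4+ (Z=82, 78 e⁻), Tl^3+ (Z=81, 78 e⁻), Hg^2+ (Z=80, 78 e⁻), Au^+ (Z=79, 78 e⁻). Ge^4+ < Pb^4+ (same group, 2 shells fewer); Pb^4+ < Tl^3+ (isoelectronic, higher Z=82 is smaller); Tl^3+ < Hg^2+ (isoelectronic, higher Z=81 is smaller); Hg^2+ < Au^+ (isoelectronic, higher Z=80 is smaller).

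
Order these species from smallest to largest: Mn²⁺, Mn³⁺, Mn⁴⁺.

Mn⁴⁺ < Mn³⁺ < Mn²⁺

For a single element, ionic radius drops as positive charge rises — Mn⁴⁺ < Mn²⁺.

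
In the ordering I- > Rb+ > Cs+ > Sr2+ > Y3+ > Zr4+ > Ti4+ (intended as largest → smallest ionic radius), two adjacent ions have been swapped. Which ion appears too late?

Cs+

Check each adjacent pair. Rb+ and Cs+ are reversed: both in group 1 with the same charge; Rb+ (period 5) has the smaller radius. No other neighbouring pair contradicts the periodic trends, so Cs+ is the ion listed too late.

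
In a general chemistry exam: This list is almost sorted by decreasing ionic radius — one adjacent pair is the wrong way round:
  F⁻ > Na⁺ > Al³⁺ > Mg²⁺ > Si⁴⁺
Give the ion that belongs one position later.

Al³⁺

Compare adjacent ions: they are isoelectronic (10 e⁻) and Al has more protons than Mg (13 vs 12), making Al³⁺ smaller — yet in this decreasing list Al³⁺ sits before Mg²⁺. Nothing else is reversed, so Al³⁺ should move one place to the right.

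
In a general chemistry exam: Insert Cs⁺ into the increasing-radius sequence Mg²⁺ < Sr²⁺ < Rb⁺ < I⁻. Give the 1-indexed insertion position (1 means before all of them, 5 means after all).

4

First list Z and electron count for each: Mg²⁺ (Z=12, 10 e⁻), Sr²⁺ (Z=38, 36 e⁻), Rb⁺ (Z=37, 36 e⁻), Cs⁺ (Z=55, 54 e⁻), I⁻ (Z=53, 54 e⁻). Mg²⁺ < Sr²⁺ (same group, 2 shells fewer); Sr²⁺ < Rb⁺ (both 36 e⁻, Z=38>37); Rb⁺ < Cs⁺ (same group, 1 shell fewer); Cs⁺ < I⁻ (isoelectronic, higher Z=55 is smaller).
Merged order: Mg²⁺ < Sr²⁺ < Rb⁺ < Cs⁺ < I⁻ — Cs⁺ is number 4.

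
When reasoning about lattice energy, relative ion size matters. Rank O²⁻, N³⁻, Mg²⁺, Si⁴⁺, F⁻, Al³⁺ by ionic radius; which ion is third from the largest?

Isoelectronic series (10 e⁻ each). Size is set by nuclear charge: more protons means a smaller ion. Si⁴⁺ (Z=14), Al³⁺ (Z=13), Mg²⁺ (Z=12), F⁻ (Z=9), O²⁻ (Z=8), N³⁻ (Z=7).
That gives Si⁴⁺ < Al³⁺ < Mg²⁺ < F⁻ < O²⁻ < N³⁻. From the largest end, number 3 is F⁻.

F⁻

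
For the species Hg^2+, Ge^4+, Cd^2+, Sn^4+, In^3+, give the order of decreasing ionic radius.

Hg^2+ > Cd^2+ > In^3+ > Sn^4+ > Ge^4+

First list Z and electron count for each: Ge^4+ (Z=32, 28 e⁻), Sn^4+ (Z=50, 46 e⁻), In^3+ (Z=49, 46 e⁻), Cd^2+ (Z=48, 46 e⁻), Hg^2+ (Z=80, 78 e⁻). Ge^4+ < Sn^4+ (same group, period 4 vs 5); Sn^4+ < In^3+ (isoelectronic, higher Z=50 is smaller); In^3+ < Cd^2+ (isoelectronic, higher Z=49 is smaller); Cd^2+ < Hg^2+ (same group, period 5 vs 6).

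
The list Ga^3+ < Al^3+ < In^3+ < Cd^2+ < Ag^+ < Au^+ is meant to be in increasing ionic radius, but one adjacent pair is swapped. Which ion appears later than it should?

Al^3+

Check each adjacent pair. Ga^3+ and Al^3+ are reversed: same group and charge — period 3 sits above period 4, so Al^3+ is smaller. No other neighbouring pair contradicts the periodic trends, so Al^3+ is the ion listed too late.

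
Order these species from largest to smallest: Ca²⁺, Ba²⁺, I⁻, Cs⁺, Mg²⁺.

I⁻ > Cs⁺ > Ba²⁺ > Ca²⁺ > Mg²⁺

Work out protons and electrons: Mg²⁺: 10 e⁻, Z=12, Ca²⁺: 18 e⁻, Z=20, Ba²⁺: 54 e⁻, Z=56, Cs⁺: 54 e⁻, Z=55, I⁻: 54 e⁻, Z=53. Mg²⁺ < Ca²⁺ (same group, 1 shell fewer); Ca²⁺ < Ba²⁺ (same group, 2 shells fewer); Ba²⁺ < Cs⁺ (both 54 e⁻, Z=56>55); Cs⁺ < I⁻ (isoelectronic, higher Z=55 is smaller).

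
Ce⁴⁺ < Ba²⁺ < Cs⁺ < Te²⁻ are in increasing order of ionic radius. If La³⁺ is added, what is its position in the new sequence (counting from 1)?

All of these have 54 electrons (isoelectronic). With the same electron cloud, the ion with the most protons pulls it in tightest. Nuclear charges: Ce⁴⁺ (Z=58), La³⁺ (Z=57), Ba²⁺ (Z=56), Cs⁺ (Z=55), Te²⁻ (Z=52). Highest Z is smallest.
With La³⁺ included the full order is Ce⁴⁺ < La³⁺ < Ba²⁺ < Cs⁺ < Te²⁻, so it takes position 2.

2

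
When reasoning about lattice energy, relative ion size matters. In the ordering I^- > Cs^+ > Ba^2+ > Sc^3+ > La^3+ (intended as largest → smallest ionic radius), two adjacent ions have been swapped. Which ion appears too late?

Check each adjacent pair. Sc^3+ and La^3+ are reversed: same group and charge — period 4 sits above period 6, so Sc^3+ is smaller. No other neighbouring pair contradicts the periodic trends, so La^3+ is the ion listed too late.

La^3+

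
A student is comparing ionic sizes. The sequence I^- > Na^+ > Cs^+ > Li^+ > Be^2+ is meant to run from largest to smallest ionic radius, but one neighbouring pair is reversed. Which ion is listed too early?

Check each adjacent pair. Na^+ and Cs^+ are reversed: both in group 1 with the same charge; Na^+ (period 3) has the smaller radius. No other neighbouring pair contradicts the periodic trends, so Na^+ is the ion listed too early.

Na^+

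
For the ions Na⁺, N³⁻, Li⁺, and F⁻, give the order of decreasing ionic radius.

N³⁻ > F⁻ > Na⁺ > Li⁺

Tabulating Z and e⁻: Li⁺: 2 e⁻, Z=3, Na⁺: 10 e⁻, Z=11, F⁻: 10 e⁻, Z=9, N³⁻: 10 e⁻, Z=7. Li⁺ < Na⁺ (same group, period 2 vs 3); Na⁺ < F⁻ (both 10 e⁻, Z=11>9); F⁻ < N³⁻ (both 10 e⁻, Z=9>7).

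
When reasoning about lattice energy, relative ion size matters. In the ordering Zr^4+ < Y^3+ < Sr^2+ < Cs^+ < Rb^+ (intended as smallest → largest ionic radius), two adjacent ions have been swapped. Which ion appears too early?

Cs^+

The pair Cs^+, Rb^+ is the wrong way round — Rb^+ and Cs^+ are in one column with the same charge; the lighter period-5 ion has one fewer shell and is smaller. All other adjacent pairs agree with periodic trends, so Cs^+ is the misplaced ion.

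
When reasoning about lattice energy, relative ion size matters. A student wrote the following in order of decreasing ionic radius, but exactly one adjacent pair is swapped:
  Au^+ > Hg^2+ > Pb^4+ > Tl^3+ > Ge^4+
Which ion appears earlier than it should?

Pb^4+

The pair Pb^4+, Tl^3+ is the wrong way round — Pb^4+ and Tl^3+ share 78 electrons; the higher nuclear charge on Pb (Z=82) contracts it more, so Pb^4+ < Tl^3+. All other adjacent pairs agree with periodic trends, so Pb^4+ is the misplaced ion.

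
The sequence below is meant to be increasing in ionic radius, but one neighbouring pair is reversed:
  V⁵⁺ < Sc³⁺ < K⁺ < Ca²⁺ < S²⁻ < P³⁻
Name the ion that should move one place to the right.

K⁺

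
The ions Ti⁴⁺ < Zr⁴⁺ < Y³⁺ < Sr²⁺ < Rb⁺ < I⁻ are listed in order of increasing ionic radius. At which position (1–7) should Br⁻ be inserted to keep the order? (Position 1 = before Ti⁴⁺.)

Work out protons and electrons: Ti⁴⁺ has 18 e⁻ (Z=22), Zr⁴⁺ has 36 e⁻ (Z=40), Y³⁺ has 36 e⁻ (Z=39), Sr²⁺ has 36 e⁻ (Z=38), Rb⁺ has 36 e⁻ (Z=37), Br⁻ has 36 e⁻ (Z=35), I⁻ has 54 e⁻ (Z=53). Ti⁴⁺ < Zr⁴⁺ (same group, 1 shell fewer); Zr⁴⁺ < Y³⁺ (both 36 e⁻, Z=40>39); Y³⁺ < Sr²⁺ (isoelectronic, higher Z=39 is smaller); Sr²⁺ < Rb⁺ (both 36 e⁻, Z=38>37); Rb⁺ < Br⁻ (both 36 e⁻, Z=37>35); Br⁻ < I⁻ (same group, period 4 vs 5).
Merged order: Ti⁴⁺ < Zr⁴⁺ < Y³⁺ < Sr²⁺ < Rb⁺ < Br⁻ < I⁻ — Br⁻ is number 6.

6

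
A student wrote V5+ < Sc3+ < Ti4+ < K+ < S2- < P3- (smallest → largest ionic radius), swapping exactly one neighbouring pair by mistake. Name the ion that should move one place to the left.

Ti4+

The pair Sc3+, Ti4+ is the wrong way round — Ti4+ and Sc3+ share 18 electrons; the higher nuclear charge on Ti (Z=22) contracts it more, so Ti4+ < Sc3+. All other adjacent pairs agree with periodic trends, so Ti4+ is the misplaced ion.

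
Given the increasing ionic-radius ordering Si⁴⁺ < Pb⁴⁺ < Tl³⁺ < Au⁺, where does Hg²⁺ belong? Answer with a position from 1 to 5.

4

First list Z and electron count for each: Si⁴⁺: 10 e⁻, Z=14, Pb⁴⁺: 78 e⁻, Z=82, Tl³⁺: 78 e⁻, Z=81, Hg²⁺: 78 e⁻, Z=80, Au⁺: 78 e⁻, Z=79. Si⁴⁺ < Pb⁴⁺ (same group, 3 shells fewer); Pb⁴⁺ < Tl³⁺ (isoelectronic, higher Z=82 is smaller); Tl³⁺ < Hg²⁺ (isoelectronic, higher Z=81 is smaller); Hg²⁺ < Au⁺ (both 78 e⁻, Z=80>79).
Putting Hg²⁺ in gives Si⁴⁺ < Pb⁴⁺ < Tl³⁺ < Hg²⁺ < Au⁺; it lands at slot 4.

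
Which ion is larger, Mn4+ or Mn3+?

These are all Mn ions. Removing more electrons (higher positive charge) pulls the remaining electrons in closer, so Mn4+ is smallest and Mn3+ is largest.

Mn3+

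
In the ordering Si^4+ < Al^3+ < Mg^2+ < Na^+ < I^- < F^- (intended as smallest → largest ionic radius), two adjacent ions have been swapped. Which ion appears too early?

Compare adjacent ions: both in group 17 with the same charge; F^- (period 2) has the smaller radius — yet in this increasing list I^- sits before F^-. Nothing else is reversed, so I^- should move one place to the right.

I^-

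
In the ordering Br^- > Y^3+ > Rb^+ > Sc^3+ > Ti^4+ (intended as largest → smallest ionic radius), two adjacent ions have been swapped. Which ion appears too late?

Rb^+

Compare adjacent ions: they are isoelectronic (36 e⁻) and Y has more protons than Rb (39 vs 37), making Y^3+ smaller — yet in this decreasing list Y^3+ sits before Rb^+. Nothing else is reversed, so Rb^+ should move one place to the left.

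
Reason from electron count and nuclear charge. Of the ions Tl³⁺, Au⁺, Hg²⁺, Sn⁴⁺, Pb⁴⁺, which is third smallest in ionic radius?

Tl³⁺

Electron counts and nuclear charges: Sn⁴⁺ (Z=50, 46 e⁻), Pb⁴⁺ (Z=82, 78 e⁻), Tl³⁺ (Z=81, 78 e⁻), Hg²⁺ (Z=80, 78 e⁻), Au⁺ (Z=79, 78 e⁻). Sn⁴⁺ < Pb⁴⁺ (same group, 1 shell fewer); Pb⁴⁺ < Tl³⁺ (both 78 e⁻, Z=82>81); Tl³⁺ < Hg²⁺ (isoelectronic, higher Z=81 is smaller); Hg²⁺ < Au⁺ (both 78 e⁻, Z=80>79).
Ordering: Sn⁴⁺ < Pb⁴⁺ < Tl³⁺ < Hg²⁺ < Au⁺. The third smallest is Tl³⁺.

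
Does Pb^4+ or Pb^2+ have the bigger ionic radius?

Pb^2+

These are all Pb ions. Removing more electrons (higher positive charge) pulls the remaining electrons in closer, so Pb^4+ is smallest and Pb^2+ is largest.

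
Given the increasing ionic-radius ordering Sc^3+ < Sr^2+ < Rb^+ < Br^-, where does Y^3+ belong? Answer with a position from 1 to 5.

Tabulating Z and e⁻: Sc^3+ has 18 e⁻ (Z=21), Y^3+ has 36 e⁻ (Z=39), Sr^2+ has 36 e⁻ (Z=38), Rb^+ has 36 e⁻ (Z=37), Br^- has 36 e⁻ (Z=35). Sc^3+ < Y^3+ (same group, period 4 vs 5); Y^3+ < Sr^2+ (isoelectronic, higher Z=39 is smaller); Sr^2+ < Rb^+ (both 36 e⁻, Z=38>37); Rb^+ < Br^- (isoelectronic, higher Z=37 is smaller).
Putting Y^3+ in gives Sc^3+ < Y^3+ < Sr^2+ < Rb^+ < Br^-; it lands at slot 2.

2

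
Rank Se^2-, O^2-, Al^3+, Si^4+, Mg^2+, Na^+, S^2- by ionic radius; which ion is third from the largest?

O^2-

Tabulating Z and e⁻: Si^4+ (Z=14, 10 e⁻), Al^3+ (Z=13, 10 e⁻), Mg^2+ (Z=12, 10 e⁻), Na^+ (Z=11, 10 e⁻), O^2- (Z=8, 10 e⁻), S^2- (Z=16, 18 e⁻), Se^2- (Z=34, 36 e⁻). Si^4+ < Al^3+ (both 10 e⁻, Z=14>13); Al^3+ < Mg^2+ (both 10 e⁻, Z=13>12); Mg^2+ < Na^+ (both 10 e⁻, Z=12>11); Na^+ < O^2- (both 10 e⁻, Z=11>8); O^2- < S^2- (same group, period 2 vs 3); S^2- < Se^2- (same group, 1 shell fewer).
Ordering: Si^4+ < Al^3+ < Mg^2+ < Na^+ < O^2- < S^2- < Se^2-. The third largest is O^2-.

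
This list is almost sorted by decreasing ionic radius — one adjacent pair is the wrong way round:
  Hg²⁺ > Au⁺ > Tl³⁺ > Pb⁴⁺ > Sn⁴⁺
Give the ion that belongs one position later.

Hg²⁺

Compare adjacent ions: both have 78 electrons but Z(Hg)=80 > Z(Au)=79, so Hg²⁺ should be the smaller of the two — yet in this decreasing list Hg²⁺ sits before Au⁺. Nothing else is reversed, so Hg²⁺ should move one place to the right.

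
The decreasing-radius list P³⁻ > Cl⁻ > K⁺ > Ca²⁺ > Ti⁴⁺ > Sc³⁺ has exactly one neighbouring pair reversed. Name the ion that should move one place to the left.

Scanning neighbour by neighbour, only Ti⁴⁺/Sc³⁺ violates a trend: both have 18 electrons but Z(Ti)=22 > Z(Sc)=21, so Ti⁴⁺ should be the smaller of the two. That makes Sc³⁺ the one sitting a position late relative to where it belongs.

Sc³⁺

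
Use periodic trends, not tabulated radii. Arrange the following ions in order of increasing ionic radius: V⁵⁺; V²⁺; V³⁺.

V⁵⁺ < V³⁺ < V²⁺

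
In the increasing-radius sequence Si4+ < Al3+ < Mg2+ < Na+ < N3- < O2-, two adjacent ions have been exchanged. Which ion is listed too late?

O2-

The pair N3-, O2- is the wrong way round — both have 10 electrons but Z(O)=8 > Z(N)=7, so O2- should be the smaller of the two. All other adjacent pairs agree with periodic trends, so O2- is the misplaced ion.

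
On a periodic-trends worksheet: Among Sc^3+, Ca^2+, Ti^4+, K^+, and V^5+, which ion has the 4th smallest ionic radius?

All of these have 18 electrons (isoelectronic). With the same electron cloud, the ion with the most protons pulls it in tightest. Nuclear charges: V^5+ (Z=23), Ti^4+ (Z=22), Sc^3+ (Z=21), Ca^2+ (Z=20), K^+ (Z=19). Highest Z is smallest.
That gives V^5+ < Ti^4+ < Sc^3+ < Ca^2+ < K^+. From the smallest end, number 4 is Ca^2+.

Ca^2+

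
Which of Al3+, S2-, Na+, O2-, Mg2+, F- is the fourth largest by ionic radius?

Electron counts and nuclear charges: Al3+: 10 e⁻, Z=13, Mg2+: 10 e⁻, Z=12, Na+: 10 e⁻, Z=11, F-: 10 e⁻, Z=9, O2-: 10 e⁻, Z=8, S2-: 18 e⁻, Z=16. Al3+ < Mg2+ (isoelectronic, higher Z=13 is smaller); Mg2+ < Na+ (both 10 e⁻, Z=12>11); Na+ < F- (isoelectronic, higher Z=11 is smaller); F- < O2- (both 10 e⁻, Z=9>8); O2- < S2- (same group, 1 shell fewer).
Ordering: Al3+ < Mg2+ < Na+ < F- < O2- < S2-. The fourth largest is Na+.

Na+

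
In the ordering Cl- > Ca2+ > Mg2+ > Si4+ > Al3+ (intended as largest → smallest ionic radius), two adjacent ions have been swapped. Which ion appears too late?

Scanning neighbour by neighbour, only Si4+/Al3+ violates a trend: Si4+ and Al3+ share 10 electrons; the higher nuclear charge on Si (Z=14) contracts it more, so Si4+ < Al3+. That makes Al3+ the one sitting a position late relative to where it belongs.

Al3+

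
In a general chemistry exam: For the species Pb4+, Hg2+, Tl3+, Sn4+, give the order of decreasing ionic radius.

Hg2+ > Tl3+ > Pb4+ > Sn4+

Work out protons and electrons: Sn4+: 46 e⁻, Z=50, Pb4+: 78 e⁻, Z=82, Tl3+: 78 e⁻, Z=81, Hg2+: 78 e⁻, Z=80. Sn4+ < Pb4+ (same group, 1 shell fewer); Pb4+ < Tl3+ (isoelectronic, higher Z=82 is smaller); Tl3+ < Hg2+ (both 78 e⁻, Z=81>80).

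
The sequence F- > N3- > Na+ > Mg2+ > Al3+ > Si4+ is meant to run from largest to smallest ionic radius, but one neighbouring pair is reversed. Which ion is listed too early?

Compare adjacent ions: F- and N3- share 10 electrons; the higher nuclear charge on F (Z=9) contracts it more, so F- < N3- — yet in this decreasing list F- sits before N3-. Nothing else is reversed, so F- should move one place to the right.

F-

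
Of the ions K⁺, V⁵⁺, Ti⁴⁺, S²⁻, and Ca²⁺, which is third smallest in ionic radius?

Ca²⁺

All of these have 18 electrons (isoelectronic). With the same electron cloud, the ion with the most protons pulls it in tightest. Nuclear charges: V⁵⁺ (Z=23), Ti⁴⁺ (Z=22), Ca²⁺ (Z=20), K⁺ (Z=19), S²⁻ (Z=16). Highest Z is smallest.
Full ascending order: V⁵⁺ < Ti⁴⁺ < Ca²⁺ < K⁺ < S²⁻. Counting from the smallest, position 3 is Ca²⁺.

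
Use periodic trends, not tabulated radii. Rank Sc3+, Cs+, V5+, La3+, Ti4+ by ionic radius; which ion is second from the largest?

La3+

Electron counts and nuclear charges: V5+: 18 e⁻, Z=23, Ti4+: 18 e⁻, Z=22, Sc3+: 18 e⁻, Z=21, La3+: 54 e⁻, Z=57, Cs+: 54 e⁻, Z=55. V5+ < Ti4+ (both 18 e⁻, Z=23>22); Ti4+ < Sc3+ (both 18 e⁻, Z=22>21); Sc3+ < La3+ (same group, 2 shells fewer); La3+ < Cs+ (both 54 e⁻, Z=57>55).
So the order is V5+ < Ti4+ < Sc3+ < La3+ < Cs+; the 2nd-largest ion is La3+.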